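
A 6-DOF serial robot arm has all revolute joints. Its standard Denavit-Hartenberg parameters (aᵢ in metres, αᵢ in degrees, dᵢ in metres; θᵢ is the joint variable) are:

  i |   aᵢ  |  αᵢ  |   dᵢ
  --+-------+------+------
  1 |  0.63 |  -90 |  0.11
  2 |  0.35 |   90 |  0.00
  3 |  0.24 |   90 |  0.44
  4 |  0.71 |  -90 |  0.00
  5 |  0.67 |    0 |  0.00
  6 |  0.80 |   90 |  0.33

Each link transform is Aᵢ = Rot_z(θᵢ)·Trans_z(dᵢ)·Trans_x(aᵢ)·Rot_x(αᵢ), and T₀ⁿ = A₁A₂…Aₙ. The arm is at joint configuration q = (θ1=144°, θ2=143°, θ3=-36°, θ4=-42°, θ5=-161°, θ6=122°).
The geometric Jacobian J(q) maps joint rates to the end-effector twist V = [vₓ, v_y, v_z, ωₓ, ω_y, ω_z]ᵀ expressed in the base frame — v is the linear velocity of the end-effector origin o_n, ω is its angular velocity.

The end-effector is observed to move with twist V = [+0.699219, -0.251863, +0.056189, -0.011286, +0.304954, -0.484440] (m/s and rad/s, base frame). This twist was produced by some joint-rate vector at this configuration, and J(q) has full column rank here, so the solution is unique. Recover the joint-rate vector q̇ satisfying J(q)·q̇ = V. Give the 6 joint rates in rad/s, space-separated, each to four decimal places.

o_n = [0.5300, 1.0483, -0.4965]
J₁: ẑ×o_n = [-1.0483, 0.5300, 0.0000], ω = ẑ
J2: z=[-0.5878, -0.8090, 0.0000] o=[-0.5097, 0.3703, 0.1100] → [0.4907, -0.3565, 0.4426, -0.5878, -0.8090, 0.0000]
J3: z=[-0.4869, 0.3537, -0.7986] o=[-0.2835, 0.2060, -0.1006] → [0.5327, -0.8424, -0.6979, -0.4869, 0.3537, -0.7986]
J4: z=[0.0958, 0.9304, 0.3537] o=[-0.2894, 0.3846, -0.5689] → [-0.1674, 0.2829, -0.6988, 0.0958, 0.9304, 0.3537]
J5: z=[0.2191, 0.3270, -0.9193] o=[0.4000, 0.2671, -0.4464] → [0.7018, -0.1085, 0.1287, 0.2191, 0.3270, -0.9193]
J6: z=[0.2191, 0.3270, -0.9193] o=[-0.1942, 0.5749, -0.4785] → [0.4293, -0.6618, -0.1330, 0.2191, 0.3270, -0.9193]
q̇ = J⁺·V = [0.1000, 0.8740, -0.3280, 0.7830, 0.5740, 0.6480]

0.1000 0.8740 -0.3280 0.7830 0.5740 0.6480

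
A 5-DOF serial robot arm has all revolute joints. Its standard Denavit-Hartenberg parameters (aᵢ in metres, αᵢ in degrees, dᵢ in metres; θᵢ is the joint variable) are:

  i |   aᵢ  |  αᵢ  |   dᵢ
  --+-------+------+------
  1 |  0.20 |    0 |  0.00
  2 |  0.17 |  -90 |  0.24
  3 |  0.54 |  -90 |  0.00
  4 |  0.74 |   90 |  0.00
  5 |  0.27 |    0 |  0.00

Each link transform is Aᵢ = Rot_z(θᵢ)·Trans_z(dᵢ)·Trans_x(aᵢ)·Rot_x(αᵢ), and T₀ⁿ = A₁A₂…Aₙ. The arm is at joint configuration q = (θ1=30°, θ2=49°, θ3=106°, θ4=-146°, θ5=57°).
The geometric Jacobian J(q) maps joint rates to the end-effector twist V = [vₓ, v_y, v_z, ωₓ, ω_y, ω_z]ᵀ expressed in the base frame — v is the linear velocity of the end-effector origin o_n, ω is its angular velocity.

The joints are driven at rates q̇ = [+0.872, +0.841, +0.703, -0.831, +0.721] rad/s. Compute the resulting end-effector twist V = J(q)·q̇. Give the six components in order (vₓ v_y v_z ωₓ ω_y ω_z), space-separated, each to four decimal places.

0.4584 -0.6675 0.4105 0.0703 0.9133 1.8715

o_n = [-0.3125, 0.2007, 0.4902]
J₁: ẑ×o_n = [-0.2007, -0.3125, 0.0000], ω = ẑ
J2: z=[0.0000, 0.0000, 1.0000] o=[0.1732, 0.1000, 0.0000] → [-0.1007, -0.4857, 0.0000, 0.0000, 0.0000, 1.0000]
J3: z=[-0.9816, 0.1908, 0.0000] o=[0.2056, 0.2669, 0.2400] → [0.0477, 0.2456, 0.1638, -0.9816, 0.1908, 0.0000]
J4: z=[-0.1834, -0.9436, 0.2756] o=[0.1772, 0.1208, -0.2791] → [-0.7480, 0.0061, -0.4768, -0.1834, -0.9436, 0.2756]
J5: z=[0.8432, -0.0069, 0.5375] o=[-0.1967, 0.3657, 0.3106] → [0.0875, -0.2137, -0.1399, 0.8432, -0.0069, 0.5375]
V = J·q̇ = [0.4584, -0.6675, 0.4105, 0.0703, 0.9133, 1.8715]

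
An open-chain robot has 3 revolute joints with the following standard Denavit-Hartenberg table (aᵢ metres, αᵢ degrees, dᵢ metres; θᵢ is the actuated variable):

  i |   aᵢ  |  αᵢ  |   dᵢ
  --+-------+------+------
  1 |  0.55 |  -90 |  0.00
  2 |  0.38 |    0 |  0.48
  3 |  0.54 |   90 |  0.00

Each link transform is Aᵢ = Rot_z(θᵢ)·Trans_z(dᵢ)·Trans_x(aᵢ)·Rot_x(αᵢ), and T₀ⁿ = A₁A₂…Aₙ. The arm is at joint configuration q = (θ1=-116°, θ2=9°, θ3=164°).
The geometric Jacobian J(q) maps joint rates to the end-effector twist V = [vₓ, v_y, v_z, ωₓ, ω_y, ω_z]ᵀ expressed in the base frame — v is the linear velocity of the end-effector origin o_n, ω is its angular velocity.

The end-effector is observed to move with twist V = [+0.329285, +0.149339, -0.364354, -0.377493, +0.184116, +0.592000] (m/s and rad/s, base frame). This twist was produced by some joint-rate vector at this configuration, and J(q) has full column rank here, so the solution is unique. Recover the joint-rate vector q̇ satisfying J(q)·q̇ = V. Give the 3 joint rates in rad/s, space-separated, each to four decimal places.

o_n = [0.2607, -0.5604, -0.1253]
J₁: ẑ×o_n = [0.5604, 0.2607, -0.0000], ω = ẑ
J2: z=[0.8988, -0.4384, 0.0000] o=[-0.2411, -0.4943, 0.0000] → [0.0549, 0.1126, 0.1607, 0.8988, -0.4384, 0.0000]
J3: z=[0.8988, -0.4384, 0.0000] o=[0.0258, -1.0421, -0.0594] → [0.0288, 0.0591, 0.5360, 0.8988, -0.4384, 0.0000]
q̇ = J⁺·V = [0.5920, 0.3710, -0.7910]

0.5920 0.3710 -0.7910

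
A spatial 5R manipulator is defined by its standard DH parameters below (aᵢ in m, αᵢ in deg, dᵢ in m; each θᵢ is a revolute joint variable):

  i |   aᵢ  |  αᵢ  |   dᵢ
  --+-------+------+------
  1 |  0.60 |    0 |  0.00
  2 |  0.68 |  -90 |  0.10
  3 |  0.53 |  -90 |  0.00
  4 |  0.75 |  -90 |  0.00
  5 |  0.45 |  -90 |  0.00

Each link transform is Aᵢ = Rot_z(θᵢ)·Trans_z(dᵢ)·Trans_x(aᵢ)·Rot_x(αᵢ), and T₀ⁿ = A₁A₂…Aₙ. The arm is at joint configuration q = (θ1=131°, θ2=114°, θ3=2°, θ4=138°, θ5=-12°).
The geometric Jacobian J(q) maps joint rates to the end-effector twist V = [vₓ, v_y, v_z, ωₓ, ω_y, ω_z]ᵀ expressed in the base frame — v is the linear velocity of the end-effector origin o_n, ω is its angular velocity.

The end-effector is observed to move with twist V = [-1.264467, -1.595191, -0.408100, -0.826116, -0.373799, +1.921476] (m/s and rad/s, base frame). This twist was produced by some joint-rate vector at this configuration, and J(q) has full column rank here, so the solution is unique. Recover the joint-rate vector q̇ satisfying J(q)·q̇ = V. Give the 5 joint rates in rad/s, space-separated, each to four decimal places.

o_n = [-1.2517, 0.4971, 0.0189]
J₁: ẑ×o_n = [-0.4971, -1.2517, 0.0000], ω = ẑ
J2: z=[0.0000, 0.0000, 1.0000] o=[-0.3936, 0.4528, 0.0000] → [-0.0443, -0.8581, 0.0000, 0.0000, 0.0000, 1.0000]
J3: z=[0.9063, -0.4226, 0.0000] o=[-0.6810, -0.1635, 0.1000] → [0.0343, 0.0735, 0.3575, 0.9063, -0.4226, 0.0000]
J4: z=[0.0147, 0.0316, -0.9994] o=[-0.9049, -0.6435, 0.0815] → [1.1380, 0.3475, 0.0278, 0.0147, 0.0316, -0.9994]
J5: z=[0.9561, 0.2920, 0.0234] o=[-1.1243, 0.0734, 0.1010] → [-0.0339, 0.0755, 0.4423, 0.9561, 0.2920, 0.0234]
q̇ = J⁺·V = [0.7110, 0.4160, 0.1420, -0.8180, -0.9860]

0.7110 0.4160 0.1420 -0.8180 -0.9860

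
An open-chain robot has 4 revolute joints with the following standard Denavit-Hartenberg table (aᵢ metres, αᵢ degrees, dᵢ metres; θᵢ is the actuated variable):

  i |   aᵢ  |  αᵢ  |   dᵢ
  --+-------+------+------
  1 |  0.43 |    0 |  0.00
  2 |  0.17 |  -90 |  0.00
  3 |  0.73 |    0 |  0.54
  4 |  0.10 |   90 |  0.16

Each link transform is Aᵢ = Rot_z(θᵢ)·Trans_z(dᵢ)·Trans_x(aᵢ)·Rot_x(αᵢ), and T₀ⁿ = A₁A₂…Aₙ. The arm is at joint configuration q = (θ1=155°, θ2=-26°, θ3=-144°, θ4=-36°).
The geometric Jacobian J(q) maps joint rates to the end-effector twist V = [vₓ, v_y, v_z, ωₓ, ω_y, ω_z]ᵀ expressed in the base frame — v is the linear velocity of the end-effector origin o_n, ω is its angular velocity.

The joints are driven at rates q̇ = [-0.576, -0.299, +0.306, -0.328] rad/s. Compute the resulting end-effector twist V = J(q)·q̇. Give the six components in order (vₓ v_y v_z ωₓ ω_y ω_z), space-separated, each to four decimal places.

-0.7174 0.5159 0.1785 0.0171 0.0138 -0.8750

o_n = [-0.6061, -0.6634, 0.4291]
J₁: ẑ×o_n = [0.6634, -0.6061, 0.0000], ω = ẑ
J2: z=[0.0000, 0.0000, 1.0000] o=[-0.3897, 0.1817, 0.0000] → [0.8451, -0.2164, 0.0000, 0.0000, 0.0000, 1.0000]
J3: z=[-0.7771, -0.6293, 0.0000] o=[-0.4967, 0.3138, 0.0000] → [-0.2700, 0.3335, 0.6906, -0.7771, -0.6293, 0.0000]
J4: z=[-0.7771, -0.6293, 0.0000] o=[-0.5447, -0.4850, 0.4291] → [-0.0000, 0.0000, 0.1000, -0.7771, -0.6293, 0.0000]
V = J·q̇ = [-0.7174, 0.5159, 0.1785, 0.0171, 0.0138, -0.8750]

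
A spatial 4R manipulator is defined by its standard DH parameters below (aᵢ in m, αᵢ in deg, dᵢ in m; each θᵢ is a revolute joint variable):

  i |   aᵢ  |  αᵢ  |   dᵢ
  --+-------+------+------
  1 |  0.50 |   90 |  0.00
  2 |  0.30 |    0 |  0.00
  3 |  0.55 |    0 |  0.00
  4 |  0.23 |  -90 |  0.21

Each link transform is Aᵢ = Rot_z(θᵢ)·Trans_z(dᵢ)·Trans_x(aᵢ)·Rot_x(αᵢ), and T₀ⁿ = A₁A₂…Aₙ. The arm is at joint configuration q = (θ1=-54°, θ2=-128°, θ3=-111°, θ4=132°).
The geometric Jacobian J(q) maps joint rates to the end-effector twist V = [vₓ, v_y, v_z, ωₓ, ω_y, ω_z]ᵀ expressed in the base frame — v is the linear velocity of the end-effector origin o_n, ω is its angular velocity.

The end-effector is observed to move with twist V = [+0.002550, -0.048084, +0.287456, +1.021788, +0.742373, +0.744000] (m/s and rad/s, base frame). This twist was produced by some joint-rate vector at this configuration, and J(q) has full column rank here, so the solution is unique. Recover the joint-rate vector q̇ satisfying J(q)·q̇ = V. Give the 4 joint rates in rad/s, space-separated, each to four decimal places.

o_n = [-0.1906, -0.0949, 0.0151]
J₁: ẑ×o_n = [0.0949, -0.1906, 0.0000], ω = ẑ
J2: z=[-0.8090, -0.5878, 0.0000] o=[0.2939, -0.4045, 0.0000] → [-0.0089, 0.0122, -0.5352, -0.8090, -0.5878, 0.0000]
J3: z=[-0.8090, -0.5878, 0.0000] o=[0.1853, -0.2551, -0.2364] → [-0.1478, 0.2035, -0.3505, -0.8090, -0.5878, 0.0000]
J4: z=[-0.8090, -0.5878, 0.0000] o=[0.0188, -0.0259, 0.2350] → [0.1293, -0.1779, -0.0672, -0.8090, -0.5878, 0.0000]
q̇ = J⁺·V = [0.7440, -0.3220, -0.1830, -0.7580]

0.7440 -0.3220 -0.1830 -0.7580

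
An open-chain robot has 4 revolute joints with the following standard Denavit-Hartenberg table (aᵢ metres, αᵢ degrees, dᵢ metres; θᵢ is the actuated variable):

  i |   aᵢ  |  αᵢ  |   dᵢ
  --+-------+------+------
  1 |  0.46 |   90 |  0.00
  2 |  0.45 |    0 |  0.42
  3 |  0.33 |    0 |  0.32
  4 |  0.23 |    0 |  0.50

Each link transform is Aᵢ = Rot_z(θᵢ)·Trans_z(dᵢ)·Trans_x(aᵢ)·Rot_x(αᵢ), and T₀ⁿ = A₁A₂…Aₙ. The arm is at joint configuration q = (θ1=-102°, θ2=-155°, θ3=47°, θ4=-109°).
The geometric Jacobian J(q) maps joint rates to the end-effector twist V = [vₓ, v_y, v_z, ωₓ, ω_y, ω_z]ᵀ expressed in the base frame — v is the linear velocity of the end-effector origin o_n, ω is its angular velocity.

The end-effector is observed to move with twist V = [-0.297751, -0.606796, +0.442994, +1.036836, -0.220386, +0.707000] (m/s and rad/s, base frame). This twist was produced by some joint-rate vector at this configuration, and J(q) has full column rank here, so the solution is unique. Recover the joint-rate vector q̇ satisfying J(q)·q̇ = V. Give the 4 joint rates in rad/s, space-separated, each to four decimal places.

o_n = [-1.1644, 0.4862, -0.3656]
J₁: ẑ×o_n = [-0.4862, -1.1644, 0.0000], ω = ẑ
J2: z=[-0.9781, 0.2079, 0.0000] o=[-0.0956, -0.4499, 0.0000] → [-0.0760, -0.3576, -0.6935, -0.9781, 0.2079, 0.0000]
J3: z=[-0.9781, 0.2079, 0.0000] o=[-0.4217, 0.0363, -0.1902] → [-0.0365, -0.1716, -0.2857, -0.9781, 0.2079, 0.0000]
J4: z=[-0.9781, 0.2079, 0.0000] o=[-0.7135, 0.2026, -0.5040] → [0.0288, 0.1354, -0.1837, -0.9781, 0.2079, 0.0000]
q̇ = J⁺·V = [0.7070, -0.3720, -0.5750, -0.1130]

0.7070 -0.3720 -0.5750 -0.1130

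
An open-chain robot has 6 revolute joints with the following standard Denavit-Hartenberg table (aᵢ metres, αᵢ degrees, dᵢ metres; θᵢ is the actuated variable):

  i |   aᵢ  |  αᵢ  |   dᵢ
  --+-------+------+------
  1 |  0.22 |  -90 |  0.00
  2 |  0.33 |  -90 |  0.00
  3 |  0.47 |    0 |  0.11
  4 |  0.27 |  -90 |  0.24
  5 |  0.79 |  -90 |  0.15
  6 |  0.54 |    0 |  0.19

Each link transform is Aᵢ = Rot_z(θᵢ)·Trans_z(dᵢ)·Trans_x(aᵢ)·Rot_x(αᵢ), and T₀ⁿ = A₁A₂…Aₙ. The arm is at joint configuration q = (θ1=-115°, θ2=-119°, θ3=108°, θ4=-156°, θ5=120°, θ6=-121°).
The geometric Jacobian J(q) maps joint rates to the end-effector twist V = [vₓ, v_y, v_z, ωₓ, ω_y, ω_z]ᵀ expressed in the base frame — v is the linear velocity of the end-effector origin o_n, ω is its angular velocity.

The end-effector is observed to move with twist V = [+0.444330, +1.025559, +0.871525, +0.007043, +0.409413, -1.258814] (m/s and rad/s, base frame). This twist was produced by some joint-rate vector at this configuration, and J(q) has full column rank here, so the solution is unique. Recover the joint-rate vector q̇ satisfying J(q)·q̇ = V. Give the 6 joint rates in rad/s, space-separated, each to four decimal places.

o_n = [-0.8612, 0.4458, 0.4727]
J₁: ẑ×o_n = [-0.4458, -0.8612, 0.0000], ω = ẑ
J2: z=[0.9063, -0.4226, 0.0000] o=[-0.0930, -0.1994, 0.0000] → [-0.1998, -0.4284, 0.2601, 0.9063, -0.4226, 0.0000]
J3: z=[-0.3696, -0.7927, 0.4848] o=[-0.0254, -0.0544, 0.2886] → [-0.3884, -0.3372, -0.8474, -0.3696, -0.7927, 0.4848]
J4: z=[-0.3696, -0.7927, 0.4848] o=[-0.5009, -0.0165, 0.2149] → [-0.4285, -0.0794, -0.4565, -0.3696, -0.7927, 0.4848]
J5: z=[-0.4542, 0.6093, 0.6500] o=[-0.3707, -0.2121, 0.4893] → [-0.4378, -0.3263, 0.0000, -0.4542, 0.6093, 0.6500]
J6: z=[-0.8868, -0.3790, -0.2644] o=[-0.5062, 0.4295, 0.0239] → [-0.1658, 0.4919, -0.1490, -0.8868, -0.3790, -0.2644]
q̇ = J⁺·V = [-0.4990, 0.3760, -0.9970, -0.1180, 0.0040, 0.8390]

-0.4990 0.3760 -0.9970 -0.1180 0.0040 0.8390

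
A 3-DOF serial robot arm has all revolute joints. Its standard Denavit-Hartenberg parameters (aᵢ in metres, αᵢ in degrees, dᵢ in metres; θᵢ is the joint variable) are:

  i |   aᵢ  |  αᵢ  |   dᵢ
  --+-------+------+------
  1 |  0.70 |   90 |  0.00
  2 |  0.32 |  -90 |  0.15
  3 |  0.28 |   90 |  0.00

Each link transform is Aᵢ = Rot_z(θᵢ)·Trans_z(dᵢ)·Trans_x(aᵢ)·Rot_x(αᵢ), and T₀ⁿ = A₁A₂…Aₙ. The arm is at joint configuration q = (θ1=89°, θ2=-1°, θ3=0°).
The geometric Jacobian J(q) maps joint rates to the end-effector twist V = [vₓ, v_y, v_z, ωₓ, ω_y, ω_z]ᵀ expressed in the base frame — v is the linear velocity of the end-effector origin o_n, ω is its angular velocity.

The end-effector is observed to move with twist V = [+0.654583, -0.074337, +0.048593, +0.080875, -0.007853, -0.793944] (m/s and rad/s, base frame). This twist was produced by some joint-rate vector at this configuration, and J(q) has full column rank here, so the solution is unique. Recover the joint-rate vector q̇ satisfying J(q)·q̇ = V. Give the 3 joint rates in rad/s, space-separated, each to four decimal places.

o_n = [0.1727, 1.2971, -0.0105]
J₁: ẑ×o_n = [-1.2971, 0.1727, 0.0000], ω = ẑ
J2: z=[0.9998, -0.0175, 0.0000] o=[0.0122, 0.6999, 0.0000] → [0.0002, 0.0105, 0.5999, 0.9998, -0.0175, 0.0000]
J3: z=[0.0003, 0.0174, 0.9998] o=[0.1678, 1.0172, -0.0056] → [-0.2800, 0.0049, 0.0000, 0.0003, 0.0174, 0.9998]
q̇ = J⁺·V = [-0.4250, 0.0810, -0.3690]

-0.4250 0.0810 -0.3690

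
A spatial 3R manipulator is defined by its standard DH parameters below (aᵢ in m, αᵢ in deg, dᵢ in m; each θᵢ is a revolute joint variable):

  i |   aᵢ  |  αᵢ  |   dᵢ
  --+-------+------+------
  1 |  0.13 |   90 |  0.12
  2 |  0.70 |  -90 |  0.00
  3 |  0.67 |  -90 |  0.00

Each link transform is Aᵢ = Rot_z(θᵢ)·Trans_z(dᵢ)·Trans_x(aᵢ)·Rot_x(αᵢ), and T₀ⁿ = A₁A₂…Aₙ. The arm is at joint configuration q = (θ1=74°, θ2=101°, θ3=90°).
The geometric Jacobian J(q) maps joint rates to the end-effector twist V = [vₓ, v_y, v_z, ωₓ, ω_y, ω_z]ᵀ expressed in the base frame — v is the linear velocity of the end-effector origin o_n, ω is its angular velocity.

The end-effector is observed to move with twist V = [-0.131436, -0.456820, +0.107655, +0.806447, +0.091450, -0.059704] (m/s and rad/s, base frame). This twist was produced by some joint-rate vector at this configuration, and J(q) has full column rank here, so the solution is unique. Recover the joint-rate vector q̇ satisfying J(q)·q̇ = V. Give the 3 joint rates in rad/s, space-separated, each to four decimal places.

o_n = [-0.6450, 0.1812, 0.8071]
J₁: ẑ×o_n = [-0.1812, -0.6450, 0.0000], ω = ẑ
J2: z=[0.9613, -0.2756, 0.0000] o=[0.0358, 0.1250, 0.1200] → [-0.1894, -0.6605, -0.1336, 0.9613, -0.2756, 0.0000]
J3: z=[-0.2706, -0.9436, -0.1908] o=[-0.0010, -0.0034, 0.8071] → [0.0352, 0.1229, -0.6577, -0.2706, -0.9436, -0.1908]
q̇ = J⁺·V = [-0.1200, 0.7500, -0.3160]

-0.1200 0.7500 -0.3160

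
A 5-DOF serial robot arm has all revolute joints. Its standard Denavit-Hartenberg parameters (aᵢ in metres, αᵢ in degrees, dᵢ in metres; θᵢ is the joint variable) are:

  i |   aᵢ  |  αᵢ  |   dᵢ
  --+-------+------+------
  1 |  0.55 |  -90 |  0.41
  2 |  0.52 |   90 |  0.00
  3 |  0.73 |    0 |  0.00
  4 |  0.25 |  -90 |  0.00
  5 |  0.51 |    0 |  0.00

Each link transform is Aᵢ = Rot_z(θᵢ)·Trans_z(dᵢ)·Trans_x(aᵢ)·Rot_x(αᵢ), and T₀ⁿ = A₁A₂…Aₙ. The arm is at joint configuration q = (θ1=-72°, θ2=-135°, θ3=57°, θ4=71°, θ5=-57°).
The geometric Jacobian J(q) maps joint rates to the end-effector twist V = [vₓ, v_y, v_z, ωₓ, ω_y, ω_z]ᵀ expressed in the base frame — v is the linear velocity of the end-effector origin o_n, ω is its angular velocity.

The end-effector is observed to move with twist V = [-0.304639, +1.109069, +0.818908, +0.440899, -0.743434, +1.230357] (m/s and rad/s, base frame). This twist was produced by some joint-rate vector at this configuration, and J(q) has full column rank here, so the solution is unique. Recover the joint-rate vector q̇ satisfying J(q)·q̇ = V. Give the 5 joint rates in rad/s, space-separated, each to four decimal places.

0.8150 0.4260 -0.5680 -0.3220 0.3840

o_n = [0.9248, 0.4808, 0.5266]
J₁: ẑ×o_n = [-0.4808, 0.9248, 0.0000], ω = ẑ
J2: z=[0.9511, 0.3090, 0.0000] o=[0.1700, -0.5231, 0.4100] → [0.0360, -0.1109, 0.7215, 0.9511, 0.3090, 0.0000]
J3: z=[-0.2185, 0.6725, -0.7071] o=[0.0563, -0.1734, 0.7777] → [0.2938, -0.6690, -0.7270, -0.2185, 0.6725, -0.7071]
J4: z=[-0.2185, 0.6725, -0.7071] o=[0.5517, 0.2832, 1.0588] → [-0.2181, -0.3801, -0.2941, -0.2185, 0.6725, -0.7071]
J5: z=[-0.4133, -0.7202, -0.5572] o=[0.7727, 0.2406, 0.9500] → [0.4388, -0.2597, 0.0102, -0.4133, -0.7202, -0.5572]
q̇ = J⁺·V = [0.8150, 0.4260, -0.5680, -0.3220, 0.3840]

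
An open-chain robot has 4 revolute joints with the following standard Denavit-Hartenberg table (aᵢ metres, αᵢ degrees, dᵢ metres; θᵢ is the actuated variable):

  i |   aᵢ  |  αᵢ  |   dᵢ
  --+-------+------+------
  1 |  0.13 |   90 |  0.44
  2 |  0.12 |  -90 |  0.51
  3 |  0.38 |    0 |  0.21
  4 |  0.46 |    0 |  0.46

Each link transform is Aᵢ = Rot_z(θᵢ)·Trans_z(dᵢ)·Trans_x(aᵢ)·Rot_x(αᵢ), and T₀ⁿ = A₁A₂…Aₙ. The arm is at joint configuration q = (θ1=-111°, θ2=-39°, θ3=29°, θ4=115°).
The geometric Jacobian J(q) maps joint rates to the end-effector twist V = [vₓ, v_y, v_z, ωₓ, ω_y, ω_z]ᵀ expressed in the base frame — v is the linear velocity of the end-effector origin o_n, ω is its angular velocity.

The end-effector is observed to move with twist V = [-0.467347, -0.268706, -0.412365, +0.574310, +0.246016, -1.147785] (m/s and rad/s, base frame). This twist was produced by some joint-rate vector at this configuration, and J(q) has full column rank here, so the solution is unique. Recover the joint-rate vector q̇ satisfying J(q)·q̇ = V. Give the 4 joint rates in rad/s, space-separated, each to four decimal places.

-0.6100 -0.4480 -0.6710 -0.0210

o_n = [-0.2717, -0.5533, 0.9102]
J₁: ẑ×o_n = [0.5533, -0.2717, 0.0000], ω = ẑ
J2: z=[-0.9336, 0.3584, 0.0000] o=[-0.0466, -0.1214, 0.4400] → [0.1685, 0.4390, 0.4840, -0.9336, 0.3584, 0.0000]
J3: z=[-0.2255, -0.5875, 0.7771] o=[-0.5561, -0.0257, 0.3645] → [0.0895, 0.3441, 0.2861, -0.2255, -0.5875, 0.7771]
J4: z=[-0.2255, -0.5875, 0.7771] o=[-0.5241, -0.4562, 0.3185] → [-0.2721, 0.3295, 0.1702, -0.2255, -0.5875, 0.7771]
q̇ = J⁺·V = [-0.6100, -0.4480, -0.6710, -0.0210]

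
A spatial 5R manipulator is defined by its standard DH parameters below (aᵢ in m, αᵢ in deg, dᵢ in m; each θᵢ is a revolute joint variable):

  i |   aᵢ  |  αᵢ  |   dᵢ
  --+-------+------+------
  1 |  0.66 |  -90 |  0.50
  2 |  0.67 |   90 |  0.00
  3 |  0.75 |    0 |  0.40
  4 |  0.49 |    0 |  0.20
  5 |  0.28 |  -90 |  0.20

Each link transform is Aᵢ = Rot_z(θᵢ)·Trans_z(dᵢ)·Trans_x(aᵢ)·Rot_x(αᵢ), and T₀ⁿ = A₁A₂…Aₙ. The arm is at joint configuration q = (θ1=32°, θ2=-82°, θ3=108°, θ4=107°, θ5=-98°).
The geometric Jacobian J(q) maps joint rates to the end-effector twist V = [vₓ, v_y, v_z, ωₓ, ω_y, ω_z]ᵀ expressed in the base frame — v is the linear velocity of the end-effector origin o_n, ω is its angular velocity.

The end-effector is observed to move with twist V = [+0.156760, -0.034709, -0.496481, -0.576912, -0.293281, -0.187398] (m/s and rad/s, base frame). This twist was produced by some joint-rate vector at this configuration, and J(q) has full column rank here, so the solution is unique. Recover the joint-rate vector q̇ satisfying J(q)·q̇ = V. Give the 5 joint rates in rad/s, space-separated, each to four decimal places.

o_n = [-0.4840, 0.5014, 0.5220]
J₁: ẑ×o_n = [-0.5014, -0.4840, 0.0000], ω = ẑ
J2: z=[-0.5299, 0.8480, 0.0000] o=[0.5597, 0.3497, 0.5000] → [0.0186, 0.0116, 0.8048, -0.5299, 0.8480, 0.0000]
J3: z=[-0.8398, -0.5248, 0.1392] o=[0.6388, 0.3992, 1.1635] → [0.3224, -0.6950, -0.6751, -0.8398, -0.5248, 0.1392]
J4: z=[-0.8398, -0.5248, 0.1392] o=[-0.1025, 0.7771, 0.9896] → [0.2838, -0.4459, 0.0313, -0.8398, -0.5248, 0.1392]
J5: z=[-0.8398, -0.5248, 0.1392] o=[-0.1689, 0.4042, 0.6200] → [0.0379, -0.1262, -0.2471, -0.8398, -0.5248, 0.1392]
q̇ = J⁺·V = [-0.2780, 0.0570, 0.4960, -0.6080, 0.7630]

-0.2780 0.0570 0.4960 -0.6080 0.7630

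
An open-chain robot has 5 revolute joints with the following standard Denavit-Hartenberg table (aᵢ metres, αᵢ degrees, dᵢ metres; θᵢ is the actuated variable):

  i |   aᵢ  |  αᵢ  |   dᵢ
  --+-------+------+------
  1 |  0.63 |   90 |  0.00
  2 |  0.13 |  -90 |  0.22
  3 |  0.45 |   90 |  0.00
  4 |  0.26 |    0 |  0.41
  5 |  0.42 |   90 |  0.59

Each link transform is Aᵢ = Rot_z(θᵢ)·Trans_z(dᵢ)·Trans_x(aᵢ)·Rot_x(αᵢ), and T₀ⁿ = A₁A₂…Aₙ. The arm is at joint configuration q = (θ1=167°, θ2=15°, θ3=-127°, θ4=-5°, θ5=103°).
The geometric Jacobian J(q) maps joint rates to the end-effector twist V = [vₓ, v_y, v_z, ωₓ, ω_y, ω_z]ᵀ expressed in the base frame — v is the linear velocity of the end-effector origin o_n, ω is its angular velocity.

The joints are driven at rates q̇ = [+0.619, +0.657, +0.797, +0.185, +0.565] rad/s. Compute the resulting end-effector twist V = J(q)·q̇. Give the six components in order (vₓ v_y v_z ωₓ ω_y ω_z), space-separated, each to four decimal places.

0.1000 1.0132 -0.7048 0.8110 0.0238 1.2338

o_n = [0.5141, 0.0227, 0.1055]
J₁: ẑ×o_n = [-0.0227, 0.5141, 0.0000], ω = ẑ
J2: z=[0.2250, 0.9744, 0.0000] o=[-0.6139, 0.1417, 0.0000] → [0.1028, -0.0237, -1.1258, 0.2250, 0.9744, 0.0000]
J3: z=[0.2522, -0.0582, 0.9659] o=[-0.6867, 0.3843, 0.0336] → [0.3451, 1.1418, -0.0213, 0.2522, -0.0582, 0.9659]
J4: z=[0.6163, -0.7599, -0.2067] o=[-0.3510, 0.6757, -0.0364] → [-0.2428, -0.2663, 0.2550, 0.6163, -0.7599, -0.2067]
J5: z=[0.6163, -0.7599, -0.2067] o=[0.0892, 0.5331, -0.1834] → [-0.3250, -0.2659, 0.0083, 0.6163, -0.7599, -0.2067]
V = J·q̇ = [0.1000, 1.0132, -0.7048, 0.8110, 0.0238, 1.2338]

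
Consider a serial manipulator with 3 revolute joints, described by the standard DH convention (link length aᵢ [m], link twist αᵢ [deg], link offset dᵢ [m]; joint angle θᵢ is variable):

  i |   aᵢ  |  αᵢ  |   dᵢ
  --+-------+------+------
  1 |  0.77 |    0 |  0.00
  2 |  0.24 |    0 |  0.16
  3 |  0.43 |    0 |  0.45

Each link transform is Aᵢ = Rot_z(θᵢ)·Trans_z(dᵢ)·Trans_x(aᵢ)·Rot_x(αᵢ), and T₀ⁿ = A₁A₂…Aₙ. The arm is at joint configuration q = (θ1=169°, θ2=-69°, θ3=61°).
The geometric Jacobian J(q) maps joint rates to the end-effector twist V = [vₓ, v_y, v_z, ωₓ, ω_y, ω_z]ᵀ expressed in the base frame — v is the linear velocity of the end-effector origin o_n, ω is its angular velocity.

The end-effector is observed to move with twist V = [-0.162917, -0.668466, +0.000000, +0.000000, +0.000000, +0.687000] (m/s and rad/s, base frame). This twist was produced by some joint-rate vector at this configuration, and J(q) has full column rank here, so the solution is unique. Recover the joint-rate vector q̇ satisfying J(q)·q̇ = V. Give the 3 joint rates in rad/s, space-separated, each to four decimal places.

0.5170 -0.5560 0.7260

o_n = [-1.2041, 0.5233, 0.6100]
J₁: ẑ×o_n = [-0.5233, -1.2041, 0.0000], ω = ẑ
J2: z=[0.0000, 0.0000, 1.0000] o=[-0.7559, 0.1469, 0.0000] → [-0.3763, -0.4482, 0.0000, 0.0000, 0.0000, 1.0000]
J3: z=[0.0000, 0.0000, 1.0000] o=[-0.7975, 0.3833, 0.1600] → [-0.1400, -0.4066, 0.0000, 0.0000, 0.0000, 1.0000]
q̇ = J⁺·V = [0.5170, -0.5560, 0.7260]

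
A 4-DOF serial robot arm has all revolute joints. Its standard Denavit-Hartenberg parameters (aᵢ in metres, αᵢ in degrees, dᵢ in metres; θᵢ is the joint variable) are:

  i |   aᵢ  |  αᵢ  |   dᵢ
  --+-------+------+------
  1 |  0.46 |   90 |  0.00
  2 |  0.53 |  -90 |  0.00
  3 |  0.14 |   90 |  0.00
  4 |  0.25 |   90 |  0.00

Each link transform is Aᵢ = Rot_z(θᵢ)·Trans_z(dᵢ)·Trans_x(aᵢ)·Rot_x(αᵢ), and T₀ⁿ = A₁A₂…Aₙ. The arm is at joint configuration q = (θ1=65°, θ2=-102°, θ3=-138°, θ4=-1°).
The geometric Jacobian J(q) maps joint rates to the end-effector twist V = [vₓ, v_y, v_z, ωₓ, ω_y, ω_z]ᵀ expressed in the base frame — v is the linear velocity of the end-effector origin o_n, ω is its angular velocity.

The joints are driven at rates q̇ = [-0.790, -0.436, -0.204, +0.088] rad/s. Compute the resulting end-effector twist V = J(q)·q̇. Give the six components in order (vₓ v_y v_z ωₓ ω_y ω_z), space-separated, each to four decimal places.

0.1207 -0.3603 0.0714 -0.5336 0.0421 -0.6900

o_n = [0.4080, 0.2575, -0.2340]
J₁: ẑ×o_n = [-0.2575, 0.4080, 0.0000], ω = ẑ
J2: z=[0.9063, -0.4226, 0.0000] o=[0.1944, 0.4169, 0.0000] → [0.0989, 0.2121, -0.0542, 0.9063, -0.4226, 0.0000]
J3: z=[0.4134, 0.8865, -0.2079] o=[0.1478, 0.3170, -0.5184] → [0.2397, -0.1716, -0.2552, 0.4134, 0.8865, -0.2079]
J4: z=[-0.6147, 0.4402, 0.6545] o=[0.2419, 0.2970, -0.4167] → [0.1063, 0.2210, -0.0488, -0.6147, 0.4402, 0.6545]
V = J·q̇ = [0.1207, -0.3603, 0.0714, -0.5336, 0.0421, -0.6900]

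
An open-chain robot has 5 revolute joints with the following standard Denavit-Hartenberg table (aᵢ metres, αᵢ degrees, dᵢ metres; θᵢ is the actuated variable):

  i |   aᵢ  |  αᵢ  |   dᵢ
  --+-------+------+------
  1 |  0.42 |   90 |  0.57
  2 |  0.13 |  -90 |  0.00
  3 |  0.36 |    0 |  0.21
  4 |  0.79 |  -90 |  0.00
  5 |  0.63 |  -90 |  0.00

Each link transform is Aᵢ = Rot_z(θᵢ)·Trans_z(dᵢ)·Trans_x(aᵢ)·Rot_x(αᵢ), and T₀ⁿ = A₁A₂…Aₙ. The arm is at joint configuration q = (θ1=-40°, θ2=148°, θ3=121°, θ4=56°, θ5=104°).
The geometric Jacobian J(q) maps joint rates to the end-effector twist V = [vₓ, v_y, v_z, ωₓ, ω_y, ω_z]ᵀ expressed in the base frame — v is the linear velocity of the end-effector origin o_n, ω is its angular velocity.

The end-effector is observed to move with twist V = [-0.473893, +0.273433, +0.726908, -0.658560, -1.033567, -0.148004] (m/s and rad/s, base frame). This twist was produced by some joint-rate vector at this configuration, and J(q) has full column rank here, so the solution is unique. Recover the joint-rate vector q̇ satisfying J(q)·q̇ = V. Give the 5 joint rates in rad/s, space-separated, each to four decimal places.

o_n = [1.1541, -0.5220, 0.5435]
J₁: ẑ×o_n = [0.5220, 1.1541, -0.0000], ω = ẑ
J2: z=[-0.6428, -0.7660, 0.0000] o=[0.3217, -0.2700, 0.5700] → [0.0203, -0.0170, 0.7996, -0.6428, -0.7660, 0.0000]
J3: z=[-0.4059, 0.3406, -0.8480] o=[0.2373, -0.1991, 0.6389] → [-0.3063, -0.8162, -0.1812, -0.4059, 0.3406, -0.8480]
J4: z=[-0.4059, 0.3406, -0.8480] o=[0.4708, 0.0077, 0.3625] → [-0.3876, -0.5059, -0.0177, -0.4059, 0.3406, -0.8480]
J5: z=[-0.6079, -0.7935, -0.0277] o=[1.0099, -0.3906, -0.0555] → [-0.4790, 0.3602, 0.1942, -0.6079, -0.7935, -0.0277]
q̇ = J⁺·V = [-0.3370, 0.5390, -0.9790, 0.7340, 0.6770]

-0.3370 0.5390 -0.9790 0.7340 0.6770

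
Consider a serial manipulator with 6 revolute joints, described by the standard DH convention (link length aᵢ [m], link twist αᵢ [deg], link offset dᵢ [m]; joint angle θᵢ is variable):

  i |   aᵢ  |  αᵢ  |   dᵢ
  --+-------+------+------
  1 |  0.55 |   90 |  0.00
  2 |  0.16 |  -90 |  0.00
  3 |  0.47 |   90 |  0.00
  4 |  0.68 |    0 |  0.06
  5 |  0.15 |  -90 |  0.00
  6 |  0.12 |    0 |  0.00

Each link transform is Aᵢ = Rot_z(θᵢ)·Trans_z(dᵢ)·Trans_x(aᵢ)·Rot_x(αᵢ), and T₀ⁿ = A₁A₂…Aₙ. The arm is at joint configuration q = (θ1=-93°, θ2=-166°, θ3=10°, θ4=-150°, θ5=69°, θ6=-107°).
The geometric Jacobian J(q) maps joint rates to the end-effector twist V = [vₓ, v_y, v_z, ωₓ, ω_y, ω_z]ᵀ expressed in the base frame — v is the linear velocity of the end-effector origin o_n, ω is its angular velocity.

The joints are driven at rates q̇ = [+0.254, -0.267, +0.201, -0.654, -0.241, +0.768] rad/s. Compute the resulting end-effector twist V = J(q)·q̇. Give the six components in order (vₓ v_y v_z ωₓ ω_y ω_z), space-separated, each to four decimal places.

o_n = [-0.2078, -0.3416, 0.4180]
J₁: ẑ×o_n = [0.3416, -0.2078, 0.0000], ω = ẑ
J2: z=[-0.9986, 0.0523, 0.0000] o=[-0.0288, -0.5492, 0.0000] → [0.0219, 0.4175, -0.1980, -0.9986, 0.0523, 0.0000]
J3: z=[-0.0127, -0.2416, -0.9703] o=[-0.0207, -0.3942, -0.0387] → [-0.0593, 0.1874, -0.0459, -0.0127, -0.2416, -0.9703]
J4: z=[-0.9746, 0.2198, -0.0420] o=[0.0843, 0.0500, -0.1507] → [0.1085, 0.5666, 0.4459, -0.9746, 0.2198, -0.0420]
J5: z=[-0.9746, 0.2198, -0.0420] o=[-0.1014, -0.4113, 0.3170] → [0.0251, 0.1029, -0.0445, -0.9746, 0.2198, -0.0420]
J6: z=[0.2187, 0.8957, -0.3871] o=[-0.0943, -0.3533, 0.4552] → [-0.0287, 0.0521, 0.1042, 0.2187, 0.8957, -0.3871]
V = J·q̇ = [-0.0301, -0.4819, -0.1572, 1.3043, 0.4287, -0.2007]

-0.0301 -0.4819 -0.1572 1.3043 0.4287 -0.2007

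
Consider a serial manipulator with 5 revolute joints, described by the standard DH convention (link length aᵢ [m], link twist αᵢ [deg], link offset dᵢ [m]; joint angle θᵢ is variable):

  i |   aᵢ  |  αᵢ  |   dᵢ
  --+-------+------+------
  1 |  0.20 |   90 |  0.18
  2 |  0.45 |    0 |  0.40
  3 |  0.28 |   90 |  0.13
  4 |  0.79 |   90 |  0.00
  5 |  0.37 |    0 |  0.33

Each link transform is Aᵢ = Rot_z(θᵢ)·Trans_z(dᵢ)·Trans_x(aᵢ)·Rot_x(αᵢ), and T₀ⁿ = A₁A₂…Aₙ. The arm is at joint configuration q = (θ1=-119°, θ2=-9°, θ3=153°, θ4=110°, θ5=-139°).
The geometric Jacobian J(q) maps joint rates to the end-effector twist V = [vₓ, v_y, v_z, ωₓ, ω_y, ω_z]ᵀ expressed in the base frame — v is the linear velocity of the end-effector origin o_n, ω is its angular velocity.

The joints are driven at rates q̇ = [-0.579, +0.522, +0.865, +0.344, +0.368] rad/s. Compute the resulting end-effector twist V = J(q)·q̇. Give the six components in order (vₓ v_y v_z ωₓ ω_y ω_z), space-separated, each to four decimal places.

o_n = [-1.0624, 0.3994, 0.1574]
J₁: ẑ×o_n = [-0.3994, -1.0624, 0.0000], ω = ẑ
J2: z=[-0.8746, 0.4848, 0.0000] o=[-0.0970, -0.1749, 0.1800] → [-0.0110, -0.0198, -0.0343, -0.8746, 0.4848, 0.0000]
J3: z=[-0.8746, 0.4848, 0.0000] o=[-0.6623, -0.3697, 0.1096] → [0.0232, 0.0418, -0.4788, -0.8746, 0.4848, 0.0000]
J4: z=[-0.2850, -0.5141, 0.8090] o=[-0.6662, -0.1086, 0.2742] → [-0.3509, -0.3538, -0.3485, -0.2850, -0.5141, 0.8090]
J5: z=[0.0694, 0.8307, 0.5523] o=[-1.4214, 0.0601, 0.1154] → [-0.1525, 0.1954, -0.2747, 0.0694, 0.8307, 0.5523]
V = J·q̇ = [0.0687, 0.5911, -0.6530, -1.2856, 0.8013, -0.0974]

0.0687 0.5911 -0.6530 -1.2856 0.8013 -0.0974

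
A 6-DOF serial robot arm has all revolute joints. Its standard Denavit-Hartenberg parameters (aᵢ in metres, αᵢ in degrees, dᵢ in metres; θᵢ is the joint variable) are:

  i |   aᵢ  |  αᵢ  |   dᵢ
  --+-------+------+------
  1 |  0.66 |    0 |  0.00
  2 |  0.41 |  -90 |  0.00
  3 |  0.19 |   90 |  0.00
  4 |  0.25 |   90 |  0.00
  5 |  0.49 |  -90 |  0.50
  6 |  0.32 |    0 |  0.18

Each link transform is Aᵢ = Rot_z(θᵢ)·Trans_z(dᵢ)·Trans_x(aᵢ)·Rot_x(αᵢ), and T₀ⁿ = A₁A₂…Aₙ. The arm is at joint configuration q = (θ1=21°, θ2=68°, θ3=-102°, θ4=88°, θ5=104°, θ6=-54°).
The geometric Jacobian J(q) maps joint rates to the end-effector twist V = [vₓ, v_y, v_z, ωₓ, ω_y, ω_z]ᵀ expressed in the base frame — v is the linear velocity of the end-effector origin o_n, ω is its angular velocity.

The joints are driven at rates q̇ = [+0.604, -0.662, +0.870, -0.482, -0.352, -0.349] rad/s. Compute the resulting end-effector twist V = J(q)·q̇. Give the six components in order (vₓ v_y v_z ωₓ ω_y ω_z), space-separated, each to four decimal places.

o_n = [0.7245, -0.1529, 0.7969]
J₁: ẑ×o_n = [0.1529, 0.7245, -0.0000], ω = ẑ
J2: z=[0.0000, 0.0000, 1.0000] o=[0.6162, 0.2365, 0.0000] → [0.3895, 0.1083, -0.0000, 0.0000, 0.0000, 1.0000]
J3: z=[-0.9998, 0.0175, 0.0000] o=[0.6233, 0.6465, 0.0000] → [0.0139, 0.7968, 0.7975, -0.9998, 0.0175, 0.0000]
J4: z=[-0.0171, -0.9780, -0.2079] o=[0.6226, 0.6070, 0.1858] → [-0.7556, -0.0108, 0.1126, -0.0171, -0.9780, -0.2079]
J5: z=[0.0313, -0.2084, 0.9776] o=[0.3728, 0.6095, 0.1944] → [0.6198, 0.3250, 0.0494, 0.0313, -0.2084, 0.9776]
J6: z=[0.9738, 0.2267, 0.0172] o=[0.4988, 0.0391, 0.5803] → [0.0524, -0.2071, -0.2382, 0.9738, 0.2267, 0.0172]
V = J·q̇ = [-0.0256, 1.0222, 0.7053, -1.2125, 0.4808, -0.3079]

-0.0256 1.0222 0.7053 -1.2125 0.4808 -0.3079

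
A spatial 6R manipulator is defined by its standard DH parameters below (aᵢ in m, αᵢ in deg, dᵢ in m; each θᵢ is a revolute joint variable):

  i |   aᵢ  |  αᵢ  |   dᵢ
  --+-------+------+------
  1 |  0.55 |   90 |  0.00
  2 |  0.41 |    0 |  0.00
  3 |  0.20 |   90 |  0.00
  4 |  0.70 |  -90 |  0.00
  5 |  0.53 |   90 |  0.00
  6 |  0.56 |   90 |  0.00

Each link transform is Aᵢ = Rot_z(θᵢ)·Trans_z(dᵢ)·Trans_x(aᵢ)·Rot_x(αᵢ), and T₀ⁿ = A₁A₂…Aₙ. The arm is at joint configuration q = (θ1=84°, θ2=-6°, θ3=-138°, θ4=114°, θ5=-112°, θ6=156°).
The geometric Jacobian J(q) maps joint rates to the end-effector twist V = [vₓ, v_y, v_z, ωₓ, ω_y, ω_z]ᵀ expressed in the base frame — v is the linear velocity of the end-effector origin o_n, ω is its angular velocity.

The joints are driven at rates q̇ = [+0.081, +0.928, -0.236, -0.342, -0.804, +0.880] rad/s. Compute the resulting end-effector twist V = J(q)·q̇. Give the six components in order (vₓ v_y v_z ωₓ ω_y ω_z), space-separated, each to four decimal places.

0.2681 -0.4239 0.0432 0.2232 -0.4940 -1.0892

o_n = [0.6612, 1.1193, 0.1414]
J₁: ẑ×o_n = [-1.1193, 0.6612, 0.0000], ω = ẑ
J2: z=[0.9945, -0.1045, 0.0000] o=[0.0575, 0.5470, 0.0000] → [-0.0148, -0.1406, 0.6323, 0.9945, -0.1045, 0.0000]
J3: z=[0.9945, -0.1045, 0.0000] o=[0.1001, 0.9525, -0.0429] → [-0.0193, -0.1833, 0.2246, 0.9945, -0.1045, 0.0000]
J4: z=[-0.0614, -0.5846, 0.8090] o=[0.0832, 0.7916, -0.1604] → [-0.4416, 0.4861, 0.3177, -0.0614, -0.5846, 0.8090]
J5: z=[-0.3273, 0.7775, 0.5370] o=[0.7433, 0.9538, 0.0069] → [0.0157, -0.0001, 0.0097, -0.3273, 0.7775, 0.5370]
J6: z=[-0.8513, 0.0041, -0.5247] o=[0.5259, 0.6205, 0.3570] → [0.2609, -0.2546, -0.4252, -0.8513, 0.0041, -0.5247]
V = J·q̇ = [0.2681, -0.4239, 0.0432, 0.2232, -0.4940, -1.0892]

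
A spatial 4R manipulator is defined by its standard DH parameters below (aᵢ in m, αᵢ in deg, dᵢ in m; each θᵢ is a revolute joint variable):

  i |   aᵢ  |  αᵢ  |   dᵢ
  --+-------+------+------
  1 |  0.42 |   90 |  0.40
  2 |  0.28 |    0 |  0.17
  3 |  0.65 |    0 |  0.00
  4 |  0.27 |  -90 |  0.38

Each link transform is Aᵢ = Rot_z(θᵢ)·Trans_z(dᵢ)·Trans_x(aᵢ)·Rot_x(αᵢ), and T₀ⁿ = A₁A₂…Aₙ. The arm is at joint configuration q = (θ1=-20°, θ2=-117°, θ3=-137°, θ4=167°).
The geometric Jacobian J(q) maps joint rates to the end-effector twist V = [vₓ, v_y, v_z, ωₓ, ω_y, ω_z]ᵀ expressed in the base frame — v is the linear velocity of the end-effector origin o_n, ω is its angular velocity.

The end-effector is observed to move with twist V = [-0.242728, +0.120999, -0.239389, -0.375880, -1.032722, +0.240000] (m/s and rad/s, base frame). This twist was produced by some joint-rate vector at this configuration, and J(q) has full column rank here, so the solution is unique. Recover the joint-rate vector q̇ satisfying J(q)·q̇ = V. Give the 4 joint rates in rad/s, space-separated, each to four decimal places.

o_n = [-0.0680, -0.5606, 0.5057]
J₁: ẑ×o_n = [0.5606, -0.0680, 0.0000], ω = ẑ
J2: z=[-0.3420, -0.9397, 0.0000] o=[0.3947, -0.1436, 0.4000] → [-0.0993, 0.0362, -0.2922, -0.3420, -0.9397, 0.0000]
J3: z=[-0.3420, -0.9397, 0.0000] o=[0.2171, -0.2599, 0.1505] → [-0.3338, 0.1215, -0.1650, -0.3420, -0.9397, 0.0000]
J4: z=[-0.3420, -0.9397, 0.0000] o=[0.0487, -0.1986, 0.7753] → [0.2534, -0.0922, 0.0141, -0.3420, -0.9397, 0.0000]
q̇ = J⁺·V = [0.2400, 0.2760, 0.9510, -0.1280]

0.2400 0.2760 0.9510 -0.1280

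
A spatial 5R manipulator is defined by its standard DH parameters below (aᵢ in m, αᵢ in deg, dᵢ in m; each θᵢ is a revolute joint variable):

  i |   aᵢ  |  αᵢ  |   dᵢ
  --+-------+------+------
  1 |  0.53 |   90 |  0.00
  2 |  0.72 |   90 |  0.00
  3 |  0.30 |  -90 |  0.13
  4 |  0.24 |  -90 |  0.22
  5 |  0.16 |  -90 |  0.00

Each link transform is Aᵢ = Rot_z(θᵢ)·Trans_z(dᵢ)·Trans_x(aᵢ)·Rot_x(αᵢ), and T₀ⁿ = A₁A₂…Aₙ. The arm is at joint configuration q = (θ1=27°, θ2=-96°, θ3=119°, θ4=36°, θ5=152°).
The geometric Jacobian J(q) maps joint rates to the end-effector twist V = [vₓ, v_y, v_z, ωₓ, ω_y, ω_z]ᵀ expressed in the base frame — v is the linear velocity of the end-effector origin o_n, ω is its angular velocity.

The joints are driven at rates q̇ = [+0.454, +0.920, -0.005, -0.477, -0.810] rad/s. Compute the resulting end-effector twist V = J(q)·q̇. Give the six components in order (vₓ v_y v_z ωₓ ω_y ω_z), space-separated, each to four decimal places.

o_n = [0.4893, -0.0447, -0.3994]
J₁: ẑ×o_n = [0.0447, 0.4893, -0.0000], ω = ẑ
J2: z=[0.4540, -0.8910, 0.0000] o=[0.4722, 0.2406, 0.0000] → [0.3558, 0.1813, -0.1143, 0.4540, -0.8910, 0.0000]
J3: z=[-0.8861, -0.4515, 0.1045] o=[0.4052, 0.2064, -0.7161] → [-0.1167, 0.2894, 0.2606, -0.8861, -0.4515, 0.1045]
J4: z=[-0.1386, 0.4735, 0.8698] o=[0.4226, -0.0791, -0.5578] → [0.0451, 0.0800, -0.0363, -0.1386, 0.4735, 0.8698]
J5: z=[0.4570, 0.8098, -0.3680] o=[0.6030, -0.0581, -0.2876] → [-0.0856, 0.0929, 0.0982, 0.4570, 0.8098, -0.3680]
V = J·q̇ = [0.3961, 0.2741, -0.1687, 0.1181, -1.6993, 0.3366]

0.3961 0.2741 -0.1687 0.1181 -1.6993 0.3366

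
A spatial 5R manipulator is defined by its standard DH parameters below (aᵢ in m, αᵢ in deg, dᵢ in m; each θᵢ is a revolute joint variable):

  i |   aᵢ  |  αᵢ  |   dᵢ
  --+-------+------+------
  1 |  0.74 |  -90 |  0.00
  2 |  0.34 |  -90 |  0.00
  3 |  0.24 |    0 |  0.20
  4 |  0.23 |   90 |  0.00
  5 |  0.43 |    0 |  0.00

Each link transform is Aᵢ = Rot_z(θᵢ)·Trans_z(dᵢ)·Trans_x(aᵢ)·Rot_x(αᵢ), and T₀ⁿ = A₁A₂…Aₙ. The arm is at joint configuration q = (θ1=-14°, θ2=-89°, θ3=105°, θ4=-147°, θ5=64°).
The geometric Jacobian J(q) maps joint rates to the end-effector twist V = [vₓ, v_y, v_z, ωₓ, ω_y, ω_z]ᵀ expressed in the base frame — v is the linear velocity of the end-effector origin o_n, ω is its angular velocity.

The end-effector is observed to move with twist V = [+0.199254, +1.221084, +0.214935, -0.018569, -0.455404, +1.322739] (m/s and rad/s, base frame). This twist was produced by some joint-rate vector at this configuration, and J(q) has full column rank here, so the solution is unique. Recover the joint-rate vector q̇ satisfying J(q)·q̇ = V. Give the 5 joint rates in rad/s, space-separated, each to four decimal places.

o_n = [1.3086, -0.2766, 0.5786]
J₁: ẑ×o_n = [0.2766, 1.3086, -0.0000], ω = ẑ
J2: z=[0.2419, 0.9703, 0.0000] o=[0.7180, -0.1790, 0.0000] → [0.5614, -0.1400, -0.5967, 0.2419, 0.9703, 0.0000]
J3: z=[0.9701, -0.2419, -0.0175] o=[0.7238, -0.1805, 0.3399] → [-0.0594, -0.2417, 0.0482, 0.9701, -0.2419, -0.0175]
J4: z=[0.9701, -0.2419, -0.0175] o=[0.8607, -0.4535, 0.2744] → [-0.0705, -0.3029, 0.2800, 0.9701, -0.2419, -0.0175]
J5: z=[0.1685, 0.7239, -0.6690] o=[0.9008, -0.3049, 0.4452] → [0.1154, -0.2953, -0.2905, 0.1685, 0.7239, -0.6690]
q̇ = J⁺·V = [0.7990, 0.1370, -0.1960, 0.2790, -0.7850]

0.7990 0.1370 -0.1960 0.2790 -0.7850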